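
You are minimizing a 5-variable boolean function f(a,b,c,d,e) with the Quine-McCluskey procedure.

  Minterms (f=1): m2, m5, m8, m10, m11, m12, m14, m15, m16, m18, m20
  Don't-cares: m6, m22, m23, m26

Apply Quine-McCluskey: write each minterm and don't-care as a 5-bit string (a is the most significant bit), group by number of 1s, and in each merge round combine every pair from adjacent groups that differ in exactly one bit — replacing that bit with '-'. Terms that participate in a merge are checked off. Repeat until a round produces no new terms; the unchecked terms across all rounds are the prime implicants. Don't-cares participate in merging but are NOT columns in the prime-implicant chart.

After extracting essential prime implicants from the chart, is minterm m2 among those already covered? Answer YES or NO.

[col 0] 00010*, 00101, 00110*, 01000*, 01010*, 01011*, 01100*, 01110*, 01111*, 10000*, 10010*, 10100*, 10110*, 10111*, 11010*
[col 1] -0010*, -0110*, -1010*, 0-010*, 0-110*, 00-10*, 01-00*, 01-10*, 01-11*, 010-0*, 0101-*, 011-0*, 0111-*, 1-010*, 10-00*, 10-10*, 100-0*, 101-0*, 1011-
[col 2] --010, -0-10, 0--10, 01--0, 01-1-, 10--0
Prime implicants: --010, -0-10, 0--10, 00101, 01--0, 01-1-, 10--0, 1011-
PI chart (minterm → PIs covering it):
  2 | --010,-0-10,0--10
  5 | 00101  (sole → essential)
  8 | 01--0  (sole → essential)
  10 | --010,0--10,01--0,01-1-
  11 | 01-1-  (sole → essential)
  12 | 01--0  (sole → essential)
  14 | 0--10,01--0,01-1-
  15 | 01-1-  (sole → essential)
  16 | 10--0  (sole → essential)
  18 | --010,-0-10,10--0
  20 | 10--0  (sole → essential)
Essential prime implicants: 00101, 01--0, 01-1-, 10--0

NO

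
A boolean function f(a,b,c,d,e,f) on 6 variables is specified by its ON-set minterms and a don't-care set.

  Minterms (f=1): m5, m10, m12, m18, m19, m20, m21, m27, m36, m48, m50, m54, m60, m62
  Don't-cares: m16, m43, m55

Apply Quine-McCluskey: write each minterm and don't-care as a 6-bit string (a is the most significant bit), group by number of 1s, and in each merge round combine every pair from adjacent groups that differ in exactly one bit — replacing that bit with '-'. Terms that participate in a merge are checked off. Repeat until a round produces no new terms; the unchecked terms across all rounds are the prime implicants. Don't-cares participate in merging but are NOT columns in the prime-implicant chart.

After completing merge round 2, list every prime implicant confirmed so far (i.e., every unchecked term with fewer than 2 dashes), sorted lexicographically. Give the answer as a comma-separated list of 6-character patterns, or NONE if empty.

Round 0: 000101✓ 001010 001100 010000✓ 010010✓ 010011✓ 010100✓ 010101✓ 011011✓ 100100 101011 110000✓ 110010✓ 110110✓ 110111✓ 111100✓ 111110✓
Round 1: -10000✓ -10010✓ 0-0101 01-011 010-00 0100-0✓ 01001- 01010- 11-110 110-10 1100-0✓ 11011- 1111-0
Round 2: -100-0
PIs = {-100-0, 0-0101, 001010, 001100, 01-011, 010-00, 01001-, 01010-, 100100, 101011, 11-110, 110-10, 11011-, 1111-0}

0-0101, 001010, 001100, 01-011, 010-00, 01001-, 01010-, 100100, 101011, 11-110, 110-10, 11011-, 1111-0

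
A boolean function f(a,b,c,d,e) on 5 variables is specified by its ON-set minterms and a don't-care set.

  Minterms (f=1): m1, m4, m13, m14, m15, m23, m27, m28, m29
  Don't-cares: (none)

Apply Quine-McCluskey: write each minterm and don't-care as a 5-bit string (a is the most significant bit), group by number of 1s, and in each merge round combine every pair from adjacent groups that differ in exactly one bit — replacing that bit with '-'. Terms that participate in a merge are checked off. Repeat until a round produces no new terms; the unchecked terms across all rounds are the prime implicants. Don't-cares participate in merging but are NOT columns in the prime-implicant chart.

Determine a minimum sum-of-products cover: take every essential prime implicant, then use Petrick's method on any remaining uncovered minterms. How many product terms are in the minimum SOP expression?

7

Round 0: 00001 00100 01101✓ 01110✓ 01111✓ 10111 11011 11100✓ 11101✓
Round 1: -1101 011-1 0111- 1110-
PIs = {-1101, 00001, 00100, 011-1, 0111-, 10111, 11011, 1110-}
Coverage chart:
  m1: 00001 ←essential
  m4: 00100 ←essential
  m13: -1101,011-1
  m14: 0111- ←essential
  m15: 011-1,0111-
  m23: 10111 ←essential
  m27: 11011 ←essential
  m28: 1110- ←essential
  m29: -1101,1110-
Essential: 00001, 00100, 0111-, 10111, 11011, 1110-
Petrick residual → -1101
Min cover (7 terms): bcd'e + a'b'c'd'e + a'b'cd'e' + a'bcd + ab'cde + abc'de + abcd'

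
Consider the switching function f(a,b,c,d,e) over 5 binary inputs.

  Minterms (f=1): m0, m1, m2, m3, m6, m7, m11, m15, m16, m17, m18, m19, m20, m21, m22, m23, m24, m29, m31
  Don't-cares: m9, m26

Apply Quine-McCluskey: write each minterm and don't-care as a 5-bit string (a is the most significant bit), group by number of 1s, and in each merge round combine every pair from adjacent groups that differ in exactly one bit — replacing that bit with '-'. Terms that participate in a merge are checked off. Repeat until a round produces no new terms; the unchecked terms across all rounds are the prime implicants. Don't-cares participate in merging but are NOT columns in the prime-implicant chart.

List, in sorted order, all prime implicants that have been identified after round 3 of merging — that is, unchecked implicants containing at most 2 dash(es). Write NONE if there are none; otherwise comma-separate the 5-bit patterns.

--111, 0--11, 0-0-1, 1-0-0, 1-1-1

size-2^0 implicants → 00000(✓)  00001(✓)  00010(✓)  00011(✓)  00110(✓)  00111(✓)  01001(✓)  01011(✓)  01111(✓)  10000(✓)  10001(✓)  10010(✓)  10011(✓)  10100(✓)  10101(✓)  10110(✓)  10111(✓)  11000(✓)  11010(✓)  11101(✓)  11111(✓)
size-2^1 implicants → -0000(✓)  -0001(✓)  -0010(✓)  -0011(✓)  -0110(✓)  -0111(✓)  -1111(✓)  0-001(✓)  0-011(✓)  0-111(✓)  00-10(✓)  00-11(✓)  000-0(✓)  000-1(✓)  0000-(✓)  0001-(✓)  0011-(✓)  01-11(✓)  010-1(✓)  1-000(✓)  1-010(✓)  1-101(✓)  1-111(✓)  10-00(✓)  10-01(✓)  10-10(✓)  10-11(✓)  100-0(✓)  100-1(✓)  1000-(✓)  1001-(✓)  101-0(✓)  101-1(✓)  1010-(✓)  1011-(✓)  110-0(✓)  111-1(✓)
size-2^2 implicants → --111  -0-10(✓)  -0-11(✓)  -00-0(✓)  -00-1(✓)  -000-(✓)  -001-(✓)  -011-(✓)  0--11  0-0-1  00-1-(✓)  000--(✓)  1-0-0  1-1-1  10--0(✓)  10--1(✓)  10-0-(✓)  10-1-(✓)  100--(✓)  101--(✓)
size-2^3 implicants → -0-1-  -00--  10---
Unchecked terms (primes): --111, -0-1-, -00--, 0--11, 0-0-1, 1-0-0, 1-1-1, 10---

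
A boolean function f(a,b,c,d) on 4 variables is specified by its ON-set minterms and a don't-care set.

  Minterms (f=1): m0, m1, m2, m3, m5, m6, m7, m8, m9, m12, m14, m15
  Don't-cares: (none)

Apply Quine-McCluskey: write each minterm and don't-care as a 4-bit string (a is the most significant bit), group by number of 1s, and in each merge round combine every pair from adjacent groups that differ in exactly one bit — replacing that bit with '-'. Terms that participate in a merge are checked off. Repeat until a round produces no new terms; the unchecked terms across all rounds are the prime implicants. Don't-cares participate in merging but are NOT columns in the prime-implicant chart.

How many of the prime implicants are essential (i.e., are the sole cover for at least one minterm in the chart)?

3

size-2^0 implicants → 0000(✓)  0001(✓)  0010(✓)  0011(✓)  0101(✓)  0110(✓)  0111(✓)  1000(✓)  1001(✓)  1100(✓)  1110(✓)  1111(✓)
size-2^1 implicants → -000(✓)  -001(✓)  -110(✓)  -111(✓)  0-01(✓)  0-10(✓)  0-11(✓)  00-0(✓)  00-1(✓)  000-(✓)  001-(✓)  01-1(✓)  011-(✓)  1-00  100-(✓)  11-0  111-(✓)
size-2^2 implicants → -00-  -11-  0--1  0-1-  00--
Unchecked terms (primes): -00-, -11-, 0--1, 0-1-, 00--, 1-00, 11-0
Minterm coverage:
  m0 ⊆ -00-,00--
  m1 ⊆ -00-,0--1,00--
  m2 ⊆ 0-1-,00--
  m3 ⊆ 0--1,0-1-,00--
  m5 ⊆ 0--1 [E]
  m6 ⊆ -11-,0-1-
  m7 ⊆ -11-,0--1,0-1-
  m8 ⊆ -00-,1-00
  m9 ⊆ -00- [E]
  m12 ⊆ 1-00,11-0
  m14 ⊆ -11-,11-0
  m15 ⊆ -11- [E]
E = {-00-, -11-, 0--1}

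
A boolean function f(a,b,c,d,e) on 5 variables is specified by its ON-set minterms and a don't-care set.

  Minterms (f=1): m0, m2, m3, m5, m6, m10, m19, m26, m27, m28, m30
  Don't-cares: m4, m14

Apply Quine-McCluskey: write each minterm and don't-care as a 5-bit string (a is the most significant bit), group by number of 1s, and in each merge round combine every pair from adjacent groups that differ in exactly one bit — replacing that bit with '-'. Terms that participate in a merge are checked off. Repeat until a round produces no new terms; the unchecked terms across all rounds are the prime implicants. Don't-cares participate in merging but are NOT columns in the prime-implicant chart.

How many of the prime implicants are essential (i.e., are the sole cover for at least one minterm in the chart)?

3

Round 0: 00000✓ 00010✓ 00011✓ 00100✓ 00101✓ 00110✓ 01010✓ 01110✓ 10011✓ 11010✓ 11011✓ 11100✓ 11110✓
Round 1: -0011 -1010✓ -1110✓ 0-010✓ 0-110✓ 00-00✓ 00-10✓ 000-0✓ 0001- 001-0✓ 0010- 01-10✓ 1-011 11-10✓ 1101- 111-0
Round 2: -1-10 0--10 00--0
PIs = {-0011, -1-10, 0--10, 00--0, 0001-, 0010-, 1-011, 1101-, 111-0}
Coverage chart:
  m0: 00--0 ←essential
  m2: 0--10,00--0,0001-
  m3: -0011,0001-
  m5: 0010- ←essential
  m6: 0--10,00--0
  m10: -1-10,0--10
  m19: -0011,1-011
  m26: -1-10,1101-
  m27: 1-011,1101-
  m28: 111-0 ←essential
  m30: -1-10,111-0
Essential: 00--0, 0010-, 111-0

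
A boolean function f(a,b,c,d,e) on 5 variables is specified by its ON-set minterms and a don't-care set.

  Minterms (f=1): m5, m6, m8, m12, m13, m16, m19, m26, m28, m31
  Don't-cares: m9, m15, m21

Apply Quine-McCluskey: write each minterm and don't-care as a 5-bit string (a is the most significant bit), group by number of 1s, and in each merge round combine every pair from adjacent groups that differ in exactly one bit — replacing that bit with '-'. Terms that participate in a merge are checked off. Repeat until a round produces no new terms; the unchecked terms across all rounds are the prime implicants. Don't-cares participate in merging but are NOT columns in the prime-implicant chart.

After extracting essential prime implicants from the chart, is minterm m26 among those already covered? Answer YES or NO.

Round 0: 00101✓ 00110 01000✓ 01001✓ 01100✓ 01101✓ 01111✓ 10000 10011 10101✓ 11010 11100✓ 11111✓
Round 1: -0101 -1100 -1111 0-101 01-00✓ 01-01✓ 0100-✓ 011-1 0110-✓
Round 2: 01-0-
PIs = {-0101, -1100, -1111, 0-101, 00110, 01-0-, 011-1, 10000, 10011, 11010}
Coverage chart:
  m5: -0101,0-101
  m6: 00110 ←essential
  m8: 01-0- ←essential
  m12: -1100,01-0-
  m13: 0-101,01-0-,011-1
  m16: 10000 ←essential
  m19: 10011 ←essential
  m26: 11010 ←essential
  m28: -1100 ←essential
  m31: -1111 ←essential
Essential: -1100, -1111, 00110, 01-0-, 10000, 10011, 11010

YES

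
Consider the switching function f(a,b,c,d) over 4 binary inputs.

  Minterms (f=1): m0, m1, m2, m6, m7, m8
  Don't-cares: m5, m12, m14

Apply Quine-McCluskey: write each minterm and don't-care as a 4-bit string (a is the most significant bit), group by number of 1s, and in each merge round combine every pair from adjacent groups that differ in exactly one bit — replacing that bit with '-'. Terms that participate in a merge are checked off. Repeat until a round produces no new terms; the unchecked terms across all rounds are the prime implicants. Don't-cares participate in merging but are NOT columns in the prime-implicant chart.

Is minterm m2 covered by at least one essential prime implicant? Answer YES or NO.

NO

size-2^0 implicants → 0000(✓)  0001(✓)  0010(✓)  0101(✓)  0110(✓)  0111(✓)  1000(✓)  1100(✓)  1110(✓)
size-2^1 implicants → -000  -110  0-01  0-10  00-0  000-  01-1  011-  1-00  11-0
Unchecked terms (primes): -000, -110, 0-01, 0-10, 00-0, 000-, 01-1, 011-, 1-00, 11-0
Minterm coverage:
  m0 ⊆ -000,00-0,000-
  m1 ⊆ 0-01,000-
  m2 ⊆ 0-10,00-0
  m6 ⊆ -110,0-10,011-
  m7 ⊆ 01-1,011-
  m8 ⊆ -000,1-00
(no essential prime implicants)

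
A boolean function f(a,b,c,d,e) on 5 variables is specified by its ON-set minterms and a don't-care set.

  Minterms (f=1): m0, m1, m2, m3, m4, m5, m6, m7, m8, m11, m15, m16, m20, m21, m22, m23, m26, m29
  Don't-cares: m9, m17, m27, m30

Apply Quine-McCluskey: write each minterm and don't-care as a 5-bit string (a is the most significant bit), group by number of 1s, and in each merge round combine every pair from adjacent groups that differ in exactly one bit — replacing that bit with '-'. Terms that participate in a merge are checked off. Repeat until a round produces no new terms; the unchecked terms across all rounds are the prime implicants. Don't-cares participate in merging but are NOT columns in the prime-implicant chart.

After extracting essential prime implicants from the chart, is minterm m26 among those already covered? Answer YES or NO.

NO

[col 0] 00000*, 00001*, 00010*, 00011*, 00100*, 00101*, 00110*, 00111*, 01000*, 01001*, 01011*, 01111*, 10000*, 10001*, 10100*, 10101*, 10110*, 10111*, 11010*, 11011*, 11101*, 11110*
[col 1] -0000*, -0001*, -0100*, -0101*, -0110*, -0111*, -1011, 0-000*, 0-001*, 0-011*, 0-111*, 00-00*, 00-01*, 00-10*, 00-11*, 000-0*, 000-1*, 0000-*, 0001-*, 001-0*, 001-1*, 0010-*, 0011-*, 01-11*, 010-1*, 0100-*, 1-101, 1-110, 10-00*, 10-01*, 1000-*, 101-0*, 101-1*, 1010-*, 1011-*, 11-10, 1101-
[col 2] -0-00*, -0-01*, -000-*, -01-0*, -01-1*, -010-*, -011-*, 0--11, 0-0-1, 0-00-, 00--0*, 00--1*, 00-0-*, 00-1-*, 000--*, 001--*, 10-0-*, 101--*
[col 3] -0-0-, -01--, 00---
Prime implicants: -0-0-, -01--, -1011, 0--11, 0-0-1, 0-00-, 00---, 1-101, 1-110, 11-10, 1101-
PI chart (minterm → PIs covering it):
  0 | -0-0-,0-00-,00---
  1 | -0-0-,0-0-1,0-00-,00---
  2 | 00---  (sole → essential)
  3 | 0--11,0-0-1,00---
  4 | -0-0-,-01--,00---
  5 | -0-0-,-01--,00---
  6 | -01--,00---
  7 | -01--,0--11,00---
  8 | 0-00-  (sole → essential)
  11 | -1011,0--11,0-0-1
  15 | 0--11  (sole → essential)
  16 | -0-0-  (sole → essential)
  20 | -0-0-,-01--
  21 | -0-0-,-01--,1-101
  22 | -01--,1-110
  23 | -01--  (sole → essential)
  26 | 11-10,1101-
  29 | 1-101  (sole → essential)
Essential prime implicants: -0-0-, -01--, 0--11, 0-00-, 00---, 1-101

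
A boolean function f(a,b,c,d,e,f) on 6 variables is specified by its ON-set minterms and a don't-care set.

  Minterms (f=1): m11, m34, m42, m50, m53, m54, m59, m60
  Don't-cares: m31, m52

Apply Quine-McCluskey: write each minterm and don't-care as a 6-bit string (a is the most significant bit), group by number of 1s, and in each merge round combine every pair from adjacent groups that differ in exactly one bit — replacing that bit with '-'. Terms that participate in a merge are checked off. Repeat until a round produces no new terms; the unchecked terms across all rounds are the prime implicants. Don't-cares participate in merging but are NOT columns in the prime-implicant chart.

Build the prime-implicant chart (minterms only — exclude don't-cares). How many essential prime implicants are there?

[col 0] 001011, 011111, 100010*, 101010*, 110010*, 110100*, 110101*, 110110*, 111011, 111100*
[col 1] 1-0010, 10-010, 11-100, 110-10, 1101-0, 11010-
Prime implicants: 001011, 011111, 1-0010, 10-010, 11-100, 110-10, 1101-0, 11010-, 111011
PI chart (minterm → PIs covering it):
  11 | 001011  (sole → essential)
  34 | 1-0010,10-010
  42 | 10-010  (sole → essential)
  50 | 1-0010,110-10
  53 | 11010-  (sole → essential)
  54 | 110-10,1101-0
  59 | 111011  (sole → essential)
  60 | 11-100  (sole → essential)
Essential prime implicants: 001011, 10-010, 11-100, 11010-, 111011

5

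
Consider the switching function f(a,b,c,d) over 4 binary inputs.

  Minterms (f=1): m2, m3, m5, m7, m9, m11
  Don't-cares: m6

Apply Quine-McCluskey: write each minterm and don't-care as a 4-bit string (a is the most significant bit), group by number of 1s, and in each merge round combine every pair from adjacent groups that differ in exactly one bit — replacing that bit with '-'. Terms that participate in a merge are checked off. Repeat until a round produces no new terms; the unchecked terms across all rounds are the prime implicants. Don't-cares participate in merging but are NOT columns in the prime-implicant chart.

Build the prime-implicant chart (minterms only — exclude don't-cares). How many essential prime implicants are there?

3

size-2^0 implicants → 0010(✓)  0011(✓)  0101(✓)  0110(✓)  0111(✓)  1001(✓)  1011(✓)
size-2^1 implicants → -011  0-10(✓)  0-11(✓)  001-(✓)  01-1  011-(✓)  10-1
size-2^2 implicants → 0-1-
Unchecked terms (primes): -011, 0-1-, 01-1, 10-1
Minterm coverage:
  m2 ⊆ 0-1- [E]
  m3 ⊆ -011,0-1-
  m5 ⊆ 01-1 [E]
  m7 ⊆ 0-1-,01-1
  m9 ⊆ 10-1 [E]
  m11 ⊆ -011,10-1
E = {0-1-, 01-1, 10-1}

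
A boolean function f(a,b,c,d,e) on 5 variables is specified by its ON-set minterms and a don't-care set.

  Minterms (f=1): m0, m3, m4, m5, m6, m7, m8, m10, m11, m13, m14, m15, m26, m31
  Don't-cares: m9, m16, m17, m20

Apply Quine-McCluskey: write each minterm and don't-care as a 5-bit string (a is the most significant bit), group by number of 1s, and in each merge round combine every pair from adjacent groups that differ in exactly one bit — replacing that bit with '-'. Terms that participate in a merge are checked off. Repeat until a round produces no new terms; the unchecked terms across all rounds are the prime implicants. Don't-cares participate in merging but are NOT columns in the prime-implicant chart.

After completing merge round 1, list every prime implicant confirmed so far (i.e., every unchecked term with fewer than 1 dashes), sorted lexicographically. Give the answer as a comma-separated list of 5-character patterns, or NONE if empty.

NONE

Round 0: 00000✓ 00011✓ 00100✓ 00101✓ 00110✓ 00111✓ 01000✓ 01001✓ 01010✓ 01011✓ 01101✓ 01110✓ 01111✓ 10000✓ 10001✓ 10100✓ 11010✓ 11111✓
Round 1: -0000✓ -0100✓ -1010 -1111 0-000 0-011✓ 0-101✓ 0-110✓ 0-111✓ 00-00✓ 00-11✓ 001-0✓ 001-1✓ 0010-✓ 0011-✓ 01-01✓ 01-10✓ 01-11✓ 010-0✓ 010-1✓ 0100-✓ 0101-✓ 011-1✓ 0111-✓ 10-00✓ 1000-
Round 2: -0-00 0--11 0-1-1 0-11- 001-- 01--1 01-1- 010--
PIs = {-0-00, -1010, -1111, 0--11, 0-000, 0-1-1, 0-11-, 001--, 01--1, 01-1-, 010--, 1000-}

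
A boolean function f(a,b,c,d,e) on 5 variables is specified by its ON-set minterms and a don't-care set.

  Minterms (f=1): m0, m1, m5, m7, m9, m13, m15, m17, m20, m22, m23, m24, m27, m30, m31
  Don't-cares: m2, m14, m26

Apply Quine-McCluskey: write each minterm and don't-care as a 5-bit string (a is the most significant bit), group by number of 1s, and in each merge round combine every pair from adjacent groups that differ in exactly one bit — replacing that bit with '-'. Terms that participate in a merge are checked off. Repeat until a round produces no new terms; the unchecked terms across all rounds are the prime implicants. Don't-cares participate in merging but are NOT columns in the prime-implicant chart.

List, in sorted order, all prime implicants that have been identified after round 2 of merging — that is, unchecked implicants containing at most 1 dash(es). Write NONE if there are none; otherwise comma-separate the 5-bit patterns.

Round 0: 00000✓ 00001✓ 00010✓ 00101✓ 00111✓ 01001✓ 01101✓ 01110✓ 01111✓ 10001✓ 10100✓ 10110✓ 10111✓ 11000✓ 11010✓ 11011✓ 11110✓ 11111✓
Round 1: -0001 -0111✓ -1110✓ -1111✓ 0-001✓ 0-101✓ 0-111✓ 00-01✓ 000-0 0000- 001-1✓ 01-01✓ 011-1✓ 0111-✓ 1-110✓ 1-111✓ 101-0 1011-✓ 11-10✓ 11-11✓ 110-0 1101-✓ 1111-✓
Round 2: --111 -111- 0--01 0-1-1 1-11- 11-1-
PIs = {--111, -0001, -111-, 0--01, 0-1-1, 000-0, 0000-, 1-11-, 101-0, 11-1-, 110-0}

-0001, 000-0, 0000-, 101-0, 110-0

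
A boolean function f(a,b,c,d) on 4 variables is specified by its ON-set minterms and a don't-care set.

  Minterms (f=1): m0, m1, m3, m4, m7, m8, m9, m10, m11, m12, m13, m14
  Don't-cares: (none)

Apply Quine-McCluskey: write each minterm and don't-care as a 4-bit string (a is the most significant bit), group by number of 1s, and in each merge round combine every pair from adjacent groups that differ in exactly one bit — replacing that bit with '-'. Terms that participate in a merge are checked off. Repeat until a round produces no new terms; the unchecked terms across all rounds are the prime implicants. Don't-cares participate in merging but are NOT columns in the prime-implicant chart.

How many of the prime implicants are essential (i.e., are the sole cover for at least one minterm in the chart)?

4

Round 0: 0000✓ 0001✓ 0011✓ 0100✓ 0111✓ 1000✓ 1001✓ 1010✓ 1011✓ 1100✓ 1101✓ 1110✓
Round 1: -000✓ -001✓ -011✓ -100✓ 0-00✓ 0-11 00-1✓ 000-✓ 1-00✓ 1-01✓ 1-10✓ 10-0✓ 10-1✓ 100-✓ 101-✓ 11-0✓ 110-✓
Round 2: --00 -0-1 -00- 1--0 1-0- 10--
PIs = {--00, -0-1, -00-, 0-11, 1--0, 1-0-, 10--}
Coverage chart:
  m0: --00,-00-
  m1: -0-1,-00-
  m3: -0-1,0-11
  m4: --00 ←essential
  m7: 0-11 ←essential
  m8: --00,-00-,1--0,1-0-,10--
  m9: -0-1,-00-,1-0-,10--
  m10: 1--0,10--
  m11: -0-1,10--
  m12: --00,1--0,1-0-
  m13: 1-0- ←essential
  m14: 1--0 ←essential
Essential: --00, 0-11, 1--0, 1-0-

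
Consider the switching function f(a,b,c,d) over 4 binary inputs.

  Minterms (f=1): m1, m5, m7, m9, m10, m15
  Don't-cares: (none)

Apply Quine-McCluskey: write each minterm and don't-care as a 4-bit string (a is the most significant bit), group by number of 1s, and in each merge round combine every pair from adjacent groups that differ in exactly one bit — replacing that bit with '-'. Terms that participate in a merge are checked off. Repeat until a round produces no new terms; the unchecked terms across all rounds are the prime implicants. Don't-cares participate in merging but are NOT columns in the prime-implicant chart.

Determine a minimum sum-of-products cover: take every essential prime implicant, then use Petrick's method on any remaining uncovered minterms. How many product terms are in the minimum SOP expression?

4

Round 0: 0001✓ 0101✓ 0111✓ 1001✓ 1010 1111✓
Round 1: -001 -111 0-01 01-1
PIs = {-001, -111, 0-01, 01-1, 1010}
Coverage chart:
  m1: -001,0-01
  m5: 0-01,01-1
  m7: -111,01-1
  m9: -001 ←essential
  m10: 1010 ←essential
  m15: -111 ←essential
Essential: -001, -111, 1010
Petrick residual → 0-01
Min cover (4 terms): b'c'd + bcd + a'c'd + ab'cd'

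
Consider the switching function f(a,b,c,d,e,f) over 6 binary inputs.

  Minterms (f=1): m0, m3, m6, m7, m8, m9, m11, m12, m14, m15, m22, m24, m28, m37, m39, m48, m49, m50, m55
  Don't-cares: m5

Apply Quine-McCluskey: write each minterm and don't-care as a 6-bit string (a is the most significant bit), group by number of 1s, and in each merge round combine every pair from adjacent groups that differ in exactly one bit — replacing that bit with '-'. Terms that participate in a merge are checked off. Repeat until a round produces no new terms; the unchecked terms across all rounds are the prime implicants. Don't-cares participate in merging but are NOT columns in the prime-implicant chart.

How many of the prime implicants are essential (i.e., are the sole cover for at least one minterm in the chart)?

8

size-2^0 implicants → 000000(✓)  000011(✓)  000101(✓)  000110(✓)  000111(✓)  001000(✓)  001001(✓)  001011(✓)  001100(✓)  001110(✓)  001111(✓)  010110(✓)  011000(✓)  011100(✓)  100101(✓)  100111(✓)  110000(✓)  110001(✓)  110010(✓)  110111(✓)
size-2^1 implicants → -00101(✓)  -00111(✓)  0-0110  0-1000(✓)  0-1100(✓)  00-000  00-011(✓)  00-110(✓)  00-111(✓)  000-11(✓)  0001-1(✓)  00011-(✓)  001-00(✓)  001-11(✓)  0010-1  00100-  0011-0  00111-(✓)  011-00(✓)  1-0111  1001-1(✓)  1100-0  11000-
size-2^2 implicants → -001-1  0-1-00  00--11  00-11-
Unchecked terms (primes): -001-1, 0-0110, 0-1-00, 00--11, 00-000, 00-11-, 0010-1, 00100-, 0011-0, 1-0111, 1100-0, 11000-
Minterm coverage:
  m0 ⊆ 00-000 [E]
  m3 ⊆ 00--11 [E]
  m6 ⊆ 0-0110,00-11-
  m7 ⊆ -001-1,00--11,00-11-
  m8 ⊆ 0-1-00,00-000,00100-
  m9 ⊆ 0010-1,00100-
  m11 ⊆ 00--11,0010-1
  m12 ⊆ 0-1-00,0011-0
  m14 ⊆ 00-11-,0011-0
  m15 ⊆ 00--11,00-11-
  m22 ⊆ 0-0110 [E]
  m24 ⊆ 0-1-00 [E]
  m28 ⊆ 0-1-00 [E]
  m37 ⊆ -001-1 [E]
  m39 ⊆ -001-1,1-0111
  m48 ⊆ 1100-0,11000-
  m49 ⊆ 11000- [E]
  m50 ⊆ 1100-0 [E]
  m55 ⊆ 1-0111 [E]
E = {-001-1, 0-0110, 0-1-00, 00--11, 00-000, 1-0111, 1100-0, 11000-}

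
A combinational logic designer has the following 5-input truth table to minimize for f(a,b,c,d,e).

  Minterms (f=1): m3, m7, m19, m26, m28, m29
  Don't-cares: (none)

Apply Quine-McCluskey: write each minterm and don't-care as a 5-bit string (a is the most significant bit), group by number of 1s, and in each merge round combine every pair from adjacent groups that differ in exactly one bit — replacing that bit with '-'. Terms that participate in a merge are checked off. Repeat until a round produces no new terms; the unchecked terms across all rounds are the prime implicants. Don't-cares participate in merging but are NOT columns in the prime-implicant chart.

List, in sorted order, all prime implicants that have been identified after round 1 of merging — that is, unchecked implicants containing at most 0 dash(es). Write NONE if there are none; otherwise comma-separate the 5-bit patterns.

size-2^0 implicants → 00011(✓)  00111(✓)  10011(✓)  11010  11100(✓)  11101(✓)
size-2^1 implicants → -0011  00-11  1110-
Unchecked terms (primes): -0011, 00-11, 11010, 1110-

11010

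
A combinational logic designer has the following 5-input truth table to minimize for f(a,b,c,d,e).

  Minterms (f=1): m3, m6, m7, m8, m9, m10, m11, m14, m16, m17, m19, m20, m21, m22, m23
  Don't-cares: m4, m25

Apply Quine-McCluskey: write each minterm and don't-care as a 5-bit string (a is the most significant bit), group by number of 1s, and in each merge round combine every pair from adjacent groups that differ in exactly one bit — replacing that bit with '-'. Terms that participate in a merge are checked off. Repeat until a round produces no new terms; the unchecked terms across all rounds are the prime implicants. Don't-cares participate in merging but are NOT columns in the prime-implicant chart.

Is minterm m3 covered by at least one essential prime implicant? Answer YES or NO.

Round 0: 00011✓ 00100✓ 00110✓ 00111✓ 01000✓ 01001✓ 01010✓ 01011✓ 01110✓ 10000✓ 10001✓ 10011✓ 10100✓ 10101✓ 10110✓ 10111✓ 11001✓
Round 1: -0011✓ -0100✓ -0110✓ -0111✓ -1001 0-011 0-110 00-11✓ 001-0✓ 0011-✓ 01-10 010-0✓ 010-1✓ 0100-✓ 0101-✓ 1-001 10-00✓ 10-01✓ 10-11✓ 100-1✓ 1000-✓ 101-0✓ 101-1✓ 1010-✓ 1011-✓
Round 2: -0-11 -01-0 -011- 010-- 10--1 10-0- 101--
PIs = {-0-11, -01-0, -011-, -1001, 0-011, 0-110, 01-10, 010--, 1-001, 10--1, 10-0-, 101--}
Coverage chart:
  m3: -0-11,0-011
  m6: -01-0,-011-,0-110
  m7: -0-11,-011-
  m8: 010-- ←essential
  m9: -1001,010--
  m10: 01-10,010--
  m11: 0-011,010--
  m14: 0-110,01-10
  m16: 10-0- ←essential
  m17: 1-001,10--1,10-0-
  m19: -0-11,10--1
  m20: -01-0,10-0-,101--
  m21: 10--1,10-0-,101--
  m22: -01-0,-011-,101--
  m23: -0-11,-011-,10--1,101--
Essential: 010--, 10-0-

NO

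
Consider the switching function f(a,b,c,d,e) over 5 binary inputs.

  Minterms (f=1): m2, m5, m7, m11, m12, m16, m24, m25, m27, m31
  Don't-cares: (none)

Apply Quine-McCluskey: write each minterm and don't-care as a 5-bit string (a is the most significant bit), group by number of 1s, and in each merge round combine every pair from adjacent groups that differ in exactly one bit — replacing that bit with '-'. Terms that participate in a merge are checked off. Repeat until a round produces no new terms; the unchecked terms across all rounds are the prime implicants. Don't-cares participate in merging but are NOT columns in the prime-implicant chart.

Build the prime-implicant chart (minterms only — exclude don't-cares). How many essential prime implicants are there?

[col 0] 00010, 00101*, 00111*, 01011*, 01100, 10000*, 11000*, 11001*, 11011*, 11111*
[col 1] -1011, 001-1, 1-000, 11-11, 110-1, 1100-
Prime implicants: -1011, 00010, 001-1, 01100, 1-000, 11-11, 110-1, 1100-
PI chart (minterm → PIs covering it):
  2 | 00010  (sole → essential)
  5 | 001-1  (sole → essential)
  7 | 001-1  (sole → essential)
  11 | -1011  (sole → essential)
  12 | 01100  (sole → essential)
  16 | 1-000  (sole → essential)
  24 | 1-000,1100-
  25 | 110-1,1100-
  27 | -1011,11-11,110-1
  31 | 11-11  (sole → essential)
Essential prime implicants: -1011, 00010, 001-1, 01100, 1-000, 11-11

6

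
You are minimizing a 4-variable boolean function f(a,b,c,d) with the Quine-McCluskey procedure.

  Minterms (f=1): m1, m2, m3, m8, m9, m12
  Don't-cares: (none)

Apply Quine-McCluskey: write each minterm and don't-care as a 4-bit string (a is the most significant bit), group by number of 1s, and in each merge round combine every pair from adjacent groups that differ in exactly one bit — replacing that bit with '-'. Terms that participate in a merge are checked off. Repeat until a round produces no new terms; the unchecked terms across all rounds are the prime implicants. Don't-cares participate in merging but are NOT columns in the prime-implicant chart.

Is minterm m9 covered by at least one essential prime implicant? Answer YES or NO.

NO

[col 0] 0001*, 0010*, 0011*, 1000*, 1001*, 1100*
[col 1] -001, 00-1, 001-, 1-00, 100-
Prime implicants: -001, 00-1, 001-, 1-00, 100-
PI chart (minterm → PIs covering it):
  1 | -001,00-1
  2 | 001-  (sole → essential)
  3 | 00-1,001-
  8 | 1-00,100-
  9 | -001,100-
  12 | 1-00  (sole → essential)
Essential prime implicants: 001-, 1-00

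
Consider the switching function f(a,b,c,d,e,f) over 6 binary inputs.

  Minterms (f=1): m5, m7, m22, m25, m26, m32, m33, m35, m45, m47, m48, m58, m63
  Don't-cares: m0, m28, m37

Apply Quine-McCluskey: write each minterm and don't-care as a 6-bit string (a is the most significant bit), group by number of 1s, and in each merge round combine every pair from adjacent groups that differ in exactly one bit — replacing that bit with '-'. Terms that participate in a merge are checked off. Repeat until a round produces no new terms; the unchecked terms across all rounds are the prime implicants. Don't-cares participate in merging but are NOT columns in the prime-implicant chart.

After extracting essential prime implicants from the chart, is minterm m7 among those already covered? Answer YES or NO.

YES

[col 0] 000000*, 000101*, 000111*, 010110, 011001, 011010*, 011100, 100000*, 100001*, 100011*, 100101*, 101101*, 101111*, 110000*, 111010*, 111111*
[col 1] -00000, -00101, -11010, 0001-1, 1-0000, 1-1111, 10-101, 100-01, 1000-1, 10000-, 1011-1
Prime implicants: -00000, -00101, -11010, 0001-1, 010110, 011001, 011100, 1-0000, 1-1111, 10-101, 100-01, 1000-1, 10000-, 1011-1
PI chart (minterm → PIs covering it):
  5 | -00101,0001-1
  7 | 0001-1  (sole → essential)
  22 | 010110  (sole → essential)
  25 | 011001  (sole → essential)
  26 | -11010  (sole → essential)
  32 | -00000,1-0000,10000-
  33 | 100-01,1000-1,10000-
  35 | 1000-1  (sole → essential)
  45 | 10-101,1011-1
  47 | 1-1111,1011-1
  48 | 1-0000  (sole → essential)
  58 | -11010  (sole → essential)
  63 | 1-1111  (sole → essential)
Essential prime implicants: -11010, 0001-1, 010110, 011001, 1-0000, 1-1111, 1000-1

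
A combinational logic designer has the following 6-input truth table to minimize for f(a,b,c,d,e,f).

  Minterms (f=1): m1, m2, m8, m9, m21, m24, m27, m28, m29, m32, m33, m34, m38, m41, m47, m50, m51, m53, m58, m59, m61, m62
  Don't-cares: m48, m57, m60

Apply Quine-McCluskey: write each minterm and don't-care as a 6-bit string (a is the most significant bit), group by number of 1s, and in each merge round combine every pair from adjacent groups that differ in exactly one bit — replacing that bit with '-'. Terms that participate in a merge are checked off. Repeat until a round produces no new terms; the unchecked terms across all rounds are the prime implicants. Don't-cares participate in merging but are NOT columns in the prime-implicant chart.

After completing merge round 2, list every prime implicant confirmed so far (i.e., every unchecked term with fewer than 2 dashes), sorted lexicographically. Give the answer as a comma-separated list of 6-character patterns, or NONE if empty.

Round 0: 000001✓ 000010✓ 001000✓ 001001✓ 010101✓ 011000✓ 011011✓ 011100✓ 011101✓ 100000✓ 100001✓ 100010✓ 100110✓ 101001✓ 101111 110000✓ 110010✓ 110011✓ 110101✓ 111001✓ 111010✓ 111011✓ 111100✓ 111101✓ 111110✓
Round 1: -00001✓ -00010 -01001✓ -10101✓ -11011 -11100✓ -11101✓ 0-1000 00-001✓ 00100- 01-101✓ 011-00 01110-✓ 1-0000✓ 1-0010✓ 1-1001 10-001✓ 100-10 1000-0✓ 10000- 11-010✓ 11-011✓ 11-101✓ 1100-0✓ 11001-✓ 111-01 111-10 1110-1 11101-✓ 1111-0 11110-✓
Round 2: -0-001 -1-101 -1110- 1-00-0 11-01-
PIs = {-0-001, -00010, -1-101, -11011, -1110-, 0-1000, 00100-, 011-00, 1-00-0, 1-1001, 100-10, 10000-, 101111, 11-01-, 111-01, 111-10, 1110-1, 1111-0}

-00010, -11011, 0-1000, 00100-, 011-00, 1-1001, 100-10, 10000-, 101111, 111-01, 111-10, 1110-1, 1111-0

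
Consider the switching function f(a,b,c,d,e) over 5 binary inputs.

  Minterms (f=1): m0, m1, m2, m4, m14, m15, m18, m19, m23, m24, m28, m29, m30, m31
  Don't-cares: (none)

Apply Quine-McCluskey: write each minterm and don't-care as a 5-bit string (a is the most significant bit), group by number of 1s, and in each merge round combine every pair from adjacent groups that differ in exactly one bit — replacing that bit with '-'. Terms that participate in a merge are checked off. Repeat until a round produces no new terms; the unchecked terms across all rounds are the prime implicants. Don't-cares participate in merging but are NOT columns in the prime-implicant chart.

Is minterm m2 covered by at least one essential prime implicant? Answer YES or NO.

size-2^0 implicants → 00000(✓)  00001(✓)  00010(✓)  00100(✓)  01110(✓)  01111(✓)  10010(✓)  10011(✓)  10111(✓)  11000(✓)  11100(✓)  11101(✓)  11110(✓)  11111(✓)
size-2^1 implicants → -0010  -1110(✓)  -1111(✓)  00-00  000-0  0000-  0111-(✓)  1-111  10-11  1001-  11-00  111-0(✓)  111-1(✓)  1110-(✓)  1111-(✓)
size-2^2 implicants → -111-  111--
Unchecked terms (primes): -0010, -111-, 00-00, 000-0, 0000-, 1-111, 10-11, 1001-, 11-00, 111--
Minterm coverage:
  m0 ⊆ 00-00,000-0,0000-
  m1 ⊆ 0000- [E]
  m2 ⊆ -0010,000-0
  m4 ⊆ 00-00 [E]
  m14 ⊆ -111- [E]
  m15 ⊆ -111- [E]
  m18 ⊆ -0010,1001-
  m19 ⊆ 10-11,1001-
  m23 ⊆ 1-111,10-11
  m24 ⊆ 11-00 [E]
  m28 ⊆ 11-00,111--
  m29 ⊆ 111-- [E]
  m30 ⊆ -111-,111--
  m31 ⊆ -111-,1-111,111--
E = {-111-, 00-00, 0000-, 11-00, 111--}

NO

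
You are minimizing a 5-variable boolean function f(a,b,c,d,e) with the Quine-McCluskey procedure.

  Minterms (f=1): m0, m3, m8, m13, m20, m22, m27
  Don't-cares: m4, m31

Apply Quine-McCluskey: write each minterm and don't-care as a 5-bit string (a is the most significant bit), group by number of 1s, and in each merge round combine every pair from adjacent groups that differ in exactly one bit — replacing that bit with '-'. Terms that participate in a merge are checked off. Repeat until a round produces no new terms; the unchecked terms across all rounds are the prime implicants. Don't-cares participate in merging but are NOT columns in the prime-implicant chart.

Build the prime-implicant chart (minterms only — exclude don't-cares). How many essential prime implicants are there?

[col 0] 00000*, 00011, 00100*, 01000*, 01101, 10100*, 10110*, 11011*, 11111*
[col 1] -0100, 0-000, 00-00, 101-0, 11-11
Prime implicants: -0100, 0-000, 00-00, 00011, 01101, 101-0, 11-11
PI chart (minterm → PIs covering it):
  0 | 0-000,00-00
  3 | 00011  (sole → essential)
  8 | 0-000  (sole → essential)
  13 | 01101  (sole → essential)
  20 | -0100,101-0
  22 | 101-0  (sole → essential)
  27 | 11-11  (sole → essential)
Essential prime implicants: 0-000, 00011, 01101, 101-0, 11-11

5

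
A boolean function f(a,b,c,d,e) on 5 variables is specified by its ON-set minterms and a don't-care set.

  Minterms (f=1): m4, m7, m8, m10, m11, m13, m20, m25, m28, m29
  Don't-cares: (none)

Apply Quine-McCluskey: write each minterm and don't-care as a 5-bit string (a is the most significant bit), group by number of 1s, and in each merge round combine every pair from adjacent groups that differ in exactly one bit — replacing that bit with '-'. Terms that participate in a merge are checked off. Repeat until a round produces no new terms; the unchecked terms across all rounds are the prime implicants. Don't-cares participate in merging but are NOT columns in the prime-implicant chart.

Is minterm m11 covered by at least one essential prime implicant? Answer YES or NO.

YES

Round 0: 00100✓ 00111 01000✓ 01010✓ 01011✓ 01101✓ 10100✓ 11001✓ 11100✓ 11101✓
Round 1: -0100 -1101 010-0 0101- 1-100 11-01 1110-
PIs = {-0100, -1101, 00111, 010-0, 0101-, 1-100, 11-01, 1110-}
Coverage chart:
  m4: -0100 ←essential
  m7: 00111 ←essential
  m8: 010-0 ←essential
  m10: 010-0,0101-
  m11: 0101- ←essential
  m13: -1101 ←essential
  m20: -0100,1-100
  m25: 11-01 ←essential
  m28: 1-100,1110-
  m29: -1101,11-01,1110-
Essential: -0100, -1101, 00111, 010-0, 0101-, 11-01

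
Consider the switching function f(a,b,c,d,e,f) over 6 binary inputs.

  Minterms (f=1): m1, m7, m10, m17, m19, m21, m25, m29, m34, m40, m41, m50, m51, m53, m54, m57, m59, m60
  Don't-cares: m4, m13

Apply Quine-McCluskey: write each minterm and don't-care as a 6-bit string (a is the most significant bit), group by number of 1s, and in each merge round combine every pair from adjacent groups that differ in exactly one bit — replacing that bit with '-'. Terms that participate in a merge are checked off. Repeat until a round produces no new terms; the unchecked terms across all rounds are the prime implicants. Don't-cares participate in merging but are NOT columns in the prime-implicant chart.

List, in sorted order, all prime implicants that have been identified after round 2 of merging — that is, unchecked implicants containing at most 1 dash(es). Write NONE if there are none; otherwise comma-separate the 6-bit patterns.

Round 0: 000001✓ 000100 000111 001010 001101✓ 010001✓ 010011✓ 010101✓ 011001✓ 011101✓ 100010✓ 101000✓ 101001✓ 110010✓ 110011✓ 110101✓ 110110✓ 111001✓ 111011✓ 111100
Round 1: -10011 -10101 -11001 0-0001 0-1101 01-001✓ 01-101✓ 010-01✓ 0100-1 011-01✓ 1-0010 1-1001 10100- 11-011 110-10 11001- 1110-1
Round 2: 01--01
PIs = {-10011, -10101, -11001, 0-0001, 0-1101, 000100, 000111, 001010, 01--01, 0100-1, 1-0010, 1-1001, 10100-, 11-011, 110-10, 11001-, 1110-1, 111100}

-10011, -10101, -11001, 0-0001, 0-1101, 000100, 000111, 001010, 0100-1, 1-0010, 1-1001, 10100-, 11-011, 110-10, 11001-, 1110-1, 111100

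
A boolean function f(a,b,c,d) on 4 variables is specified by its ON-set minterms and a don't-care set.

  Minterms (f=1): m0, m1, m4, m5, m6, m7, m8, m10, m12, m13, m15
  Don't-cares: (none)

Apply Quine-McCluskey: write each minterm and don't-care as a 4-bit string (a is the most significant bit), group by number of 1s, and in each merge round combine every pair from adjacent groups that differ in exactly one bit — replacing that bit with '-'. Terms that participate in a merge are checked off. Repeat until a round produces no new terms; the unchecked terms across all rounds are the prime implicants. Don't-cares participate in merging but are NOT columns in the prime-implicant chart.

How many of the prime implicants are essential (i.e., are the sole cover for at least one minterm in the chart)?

Round 0: 0000✓ 0001✓ 0100✓ 0101✓ 0110✓ 0111✓ 1000✓ 1010✓ 1100✓ 1101✓ 1111✓
Round 1: -000✓ -100✓ -101✓ -111✓ 0-00✓ 0-01✓ 000-✓ 01-0✓ 01-1✓ 010-✓ 011-✓ 1-00✓ 10-0 11-1✓ 110-✓
Round 2: --00 -1-1 -10- 0-0- 01--
PIs = {--00, -1-1, -10-, 0-0-, 01--, 10-0}
Coverage chart:
  m0: --00,0-0-
  m1: 0-0- ←essential
  m4: --00,-10-,0-0-,01--
  m5: -1-1,-10-,0-0-,01--
  m6: 01-- ←essential
  m7: -1-1,01--
  m8: --00,10-0
  m10: 10-0 ←essential
  m12: --00,-10-
  m13: -1-1,-10-
  m15: -1-1 ←essential
Essential: -1-1, 0-0-, 01--, 10-0

4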